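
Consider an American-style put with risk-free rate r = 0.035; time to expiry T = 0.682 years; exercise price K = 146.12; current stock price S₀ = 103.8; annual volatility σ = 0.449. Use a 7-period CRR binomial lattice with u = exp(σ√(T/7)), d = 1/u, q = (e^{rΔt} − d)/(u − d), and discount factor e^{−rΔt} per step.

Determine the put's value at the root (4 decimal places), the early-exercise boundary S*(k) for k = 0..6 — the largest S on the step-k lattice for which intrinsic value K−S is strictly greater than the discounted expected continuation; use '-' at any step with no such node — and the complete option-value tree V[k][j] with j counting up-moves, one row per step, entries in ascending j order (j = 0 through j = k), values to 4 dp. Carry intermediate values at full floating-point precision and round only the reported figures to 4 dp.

Δt=0.09743, u=1.15045, d=0.86923, q=0.47717, disc=e^(-rΔt)=0.99660
k=7 terminal: V=max(K-S,0) → 107.2033 94.6128 77.9490 55.8940 26.7038 0.0000 0.0000 0.0000
k=6: j=0 S=44.7716 intr=101.3484 cont=100.8510 V=101.3484[EX]; j=1 S=59.2562 intr=86.8638 cont=86.3664 V=86.8638[EX]; j=2 S=78.4270 intr=67.6930 cont=67.1956 V=67.6930[EX]; j=3 S=103.8000 intr=42.3200 cont=41.8226 V=42.3200[EX]; j=4 S=137.3818 intr=8.7382 cont=13.9141 V=13.9141[hold]; j=5 S=181.8280 intr=0.0000 cont=0.0000 V=0.0000[hold]; j=6 S=240.6537 intr=0.0000 cont=0.0000 V=0.0000[hold]  S*(6)=103.8000
k=5: j=0 S=51.5072 intr=94.6128 cont=94.1154 V=94.6128[EX]; j=1 S=68.1710 intr=77.9490 cont=77.4516 V=77.9490[EX]; j=2 S=90.2260 intr=55.8940 cont=55.3966 V=55.8940[EX]; j=3 S=119.4162 intr=26.7038 cont=28.6677 V=28.6677[hold]; j=4 S=158.0502 intr=0.0000 cont=7.2500 V=7.2500[hold]; j=5 S=209.1831 intr=0.0000 cont=0.0000 V=0.0000[hold]  S*(5)=90.2260
k=4: j=0 S=59.2562 intr=86.8638 cont=86.3664 V=86.8638[EX]; j=1 S=78.4270 intr=67.6930 cont=67.1956 V=67.6930[EX]; j=2 S=103.8000 intr=42.3200 cont=42.7565 V=42.7565[hold]; j=3 S=137.3818 intr=8.7382 cont=18.3851 V=18.3851[hold]; j=4 S=181.8280 intr=0.0000 cont=3.7776 V=3.7776[hold]  S*(4)=78.4270
k=3: j=0 S=68.1710 intr=77.9490 cont=77.4516 V=77.9490[EX]; j=1 S=90.2260 intr=55.8940 cont=55.6042 V=55.8940[EX]; j=2 S=119.4162 intr=26.7038 cont=31.0213 V=31.0213[hold]; j=3 S=158.0502 intr=0.0000 cont=11.3761 V=11.3761[hold]  S*(3)=90.2260
k=2: j=0 S=78.4270 intr=67.6930 cont=67.1956 V=67.6930[EX]; j=1 S=103.8000 intr=42.3200 cont=43.8757 V=43.8757[hold]; j=2 S=137.3818 intr=8.7382 cont=21.5736 V=21.5736[hold]  S*(2)=78.4270
k=1: j=0 S=90.2260 intr=55.8940 cont=56.1364 V=56.1364[hold]; j=1 S=119.4162 intr=26.7038 cont=33.1208 V=33.1208[hold]  S*(1)=-
k=0: j=0 S=103.8000 intr=42.3200 cont=45.0004 V=45.0004[hold]  S*(0)=-

price = 45.0004
boundary = - - 78.4270 90.2260 78.4270 90.2260 103.8000
tree:
45.0004
56.1364 33.1208
67.6930 43.8757 21.5736
77.9490 55.8940 31.0213 11.3761
86.8638 67.6930 42.7565 18.3851 3.7776
94.6128 77.9490 55.8940 28.6677 7.2500 0.0000
101.3484 86.8638 67.6930 42.3200 13.9141 0.0000 0.0000
107.2033 94.6128 77.9490 55.8940 26.7038 0.0000 0.0000 0.0000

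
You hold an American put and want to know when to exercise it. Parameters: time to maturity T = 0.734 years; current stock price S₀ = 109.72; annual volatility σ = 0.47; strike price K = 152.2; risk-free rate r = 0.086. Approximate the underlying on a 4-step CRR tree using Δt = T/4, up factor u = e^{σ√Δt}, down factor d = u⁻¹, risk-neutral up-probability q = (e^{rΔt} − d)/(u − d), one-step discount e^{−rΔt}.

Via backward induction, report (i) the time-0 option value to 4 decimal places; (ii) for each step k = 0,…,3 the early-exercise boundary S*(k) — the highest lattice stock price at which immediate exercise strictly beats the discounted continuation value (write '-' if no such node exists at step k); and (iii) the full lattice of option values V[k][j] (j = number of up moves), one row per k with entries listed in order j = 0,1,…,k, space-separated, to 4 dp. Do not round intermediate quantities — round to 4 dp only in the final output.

Δt=0.18350, u=1.22303, d=0.81764, q=0.48907, disc=e^(-rΔt)=0.98434
k=4 terminal: V=max(K-S,0) → 103.1619 78.8484 42.4800 0.0000 0.0000
k=3: j=0 S=59.9752 intr=92.2248 cont=89.8418 V=92.2248[EX]; j=1 S=89.7114 intr=62.4886 cont=60.1055 V=62.4886[EX]; j=2 S=134.1911 intr=18.0089 cont=21.3644 V=21.3644[hold]; j=3 S=200.7242 intr=0.0000 cont=0.0000 V=0.0000[hold]  S*(3)=89.7114
k=2: j=0 S=73.3516 intr=78.8484 cont=76.4653 V=78.8484[EX]; j=1 S=109.7200 intr=42.4800 cont=41.7124 V=42.4800[EX]; j=2 S=164.1201 intr=0.0000 cont=10.7447 V=10.7447[hold]  S*(2)=109.7200
k=1: j=0 S=89.7114 intr=62.4886 cont=60.1055 V=62.4886[EX]; j=1 S=134.1911 intr=18.0089 cont=26.5371 V=26.5371[hold]  S*(1)=89.7114
k=0: j=0 S=109.7200 intr=42.4800 cont=44.2026 V=44.2026[hold]  S*(0)=-

price = 44.2026
boundary = - 89.7114 109.7200 89.7114
tree:
44.2026
62.4886 26.5371
78.8484 42.4800 10.7447
92.2248 62.4886 21.3644 0.0000
103.1619 78.8484 42.4800 0.0000 0.0000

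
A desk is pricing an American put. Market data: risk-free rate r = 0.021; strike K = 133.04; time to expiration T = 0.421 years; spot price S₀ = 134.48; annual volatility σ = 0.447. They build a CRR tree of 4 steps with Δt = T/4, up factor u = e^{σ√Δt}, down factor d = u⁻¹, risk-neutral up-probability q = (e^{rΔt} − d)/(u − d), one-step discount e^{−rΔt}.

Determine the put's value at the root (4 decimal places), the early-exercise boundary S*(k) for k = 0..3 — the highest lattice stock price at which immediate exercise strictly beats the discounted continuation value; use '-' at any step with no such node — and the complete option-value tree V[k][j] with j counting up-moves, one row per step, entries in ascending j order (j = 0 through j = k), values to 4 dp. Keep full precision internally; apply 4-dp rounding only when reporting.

price = 13.4917
boundary = - - 100.6231 87.0397
tree:
13.4917
21.3390 4.7560
32.4169 9.0175 0.0000
46.0003 17.0974 0.0000 0.0000
57.7500 32.4169 0.0000 0.0000 0.0000

params: Δt=0.10525 u=1.15606 d=0.86501 q=0.47141 e^(-rΔt)=0.99779
t_4 payoffs: 57.7500 32.4169 0.0000 0.0000 0.0000
t_3: node(3,0) S=87.0397 payoff=46.0003 vs cont=45.7065 → 46.0003 [stop]  node(3,1) S=116.3262 payoff=16.7138 vs cont=17.0974 → 17.0974 [wait]  node(3,2) S=155.4668 payoff=0.0000 vs cont=0.0000 → 0.0000 [wait]  node(3,3) S=207.7772 payoff=0.0000 vs cont=0.0000 → 0.0000 [wait]  ⇒ S*(3)=87.0397
t_2: node(2,0) S=100.6231 payoff=32.4169 vs cont=32.3036 → 32.4169 [stop]  node(2,1) S=134.4800 payoff=0.0000 vs cont=9.0175 → 9.0175 [wait]  node(2,2) S=179.7288 payoff=0.0000 vs cont=0.0000 → 0.0000 [wait]  ⇒ S*(2)=100.6231
t_1: node(1,0) S=116.3262 payoff=16.7138 vs cont=21.3390 → 21.3390 [wait]  node(1,1) S=155.4668 payoff=0.0000 vs cont=4.7560 → 4.7560 [wait]  ⇒ S*(1)=-
t_0: node(0,0) S=134.4800 payoff=0.0000 vs cont=13.4917 → 13.4917 [wait]  ⇒ S*(0)=-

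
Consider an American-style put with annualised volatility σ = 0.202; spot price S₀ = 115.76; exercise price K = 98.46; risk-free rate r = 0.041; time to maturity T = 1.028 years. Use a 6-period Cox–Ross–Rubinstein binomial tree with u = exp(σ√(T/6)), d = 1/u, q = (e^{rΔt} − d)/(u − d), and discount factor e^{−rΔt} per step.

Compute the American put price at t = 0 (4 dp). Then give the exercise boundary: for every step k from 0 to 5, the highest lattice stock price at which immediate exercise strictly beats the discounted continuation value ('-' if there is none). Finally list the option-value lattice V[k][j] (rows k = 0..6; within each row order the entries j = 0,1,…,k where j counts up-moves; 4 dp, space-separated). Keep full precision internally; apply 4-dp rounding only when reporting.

price = 1.7560
boundary = - - - - 82.8530 90.0784
tree:
1.7560
3.1666 0.4839
5.5844 0.9885 0.0269
9.5495 2.0176 0.0565 0.0000
15.6070 4.1143 0.1189 0.0000 0.0000
22.2528 8.3816 0.2501 0.0000 0.0000 0.0000
28.3656 15.6070 0.5260 0.0000 0.0000 0.0000 0.0000

Δt=0.17133, u=1.08721, d=0.91979, q=0.52121, disc=e^(-rΔt)=0.99300
k=6 terminal: V=max(K-S,0) → 28.3656 15.6070 0.5260 0.0000 0.0000 0.0000 0.0000
k=5: j=0 S=76.2072 intr=22.2528 cont=21.5636 V=22.2528[EX]; j=1 S=90.0784 intr=8.3816 cont=7.6923 V=8.3816[EX]; j=2 S=106.4746 intr=0.0000 cont=0.2501 V=0.2501[hold]; j=3 S=125.8552 intr=0.0000 cont=0.0000 V=0.0000[hold]; j=4 S=148.7634 intr=0.0000 cont=0.0000 V=0.0000[hold]; j=5 S=175.8414 intr=0.0000 cont=0.0000 V=0.0000[hold]  S*(5)=90.0784
k=4: j=0 S=82.8530 intr=15.6070 cont=14.9178 V=15.6070[EX]; j=1 S=97.9340 intr=0.5260 cont=4.1143 V=4.1143[hold]; j=2 S=115.7600 intr=0.0000 cont=0.1189 V=0.1189[hold]; j=3 S=136.8307 intr=0.0000 cont=0.0000 V=0.0000[hold]; j=4 S=161.7367 intr=0.0000 cont=0.0000 V=0.0000[hold]  S*(4)=82.8530
k=3: j=0 S=90.0784 intr=8.3816 cont=9.5495 V=9.5495[hold]; j=1 S=106.4746 intr=0.0000 cont=2.0176 V=2.0176[hold]; j=2 S=125.8552 intr=0.0000 cont=0.0565 V=0.0565[hold]; j=3 S=148.7634 intr=0.0000 cont=0.0000 V=0.0000[hold]  S*(3)=-
k=2: j=0 S=97.9340 intr=0.5260 cont=5.5844 V=5.5844[hold]; j=1 S=115.7600 intr=0.0000 cont=0.9885 V=0.9885[hold]; j=2 S=136.8307 intr=0.0000 cont=0.0269 V=0.0269[hold]  S*(2)=-
k=1: j=0 S=106.4746 intr=0.0000 cont=3.1666 V=3.1666[hold]; j=1 S=125.8552 intr=0.0000 cont=0.4839 V=0.4839[hold]  S*(1)=-
k=0: j=0 S=115.7600 intr=0.0000 cont=1.7560 V=1.7560[hold]  S*(0)=-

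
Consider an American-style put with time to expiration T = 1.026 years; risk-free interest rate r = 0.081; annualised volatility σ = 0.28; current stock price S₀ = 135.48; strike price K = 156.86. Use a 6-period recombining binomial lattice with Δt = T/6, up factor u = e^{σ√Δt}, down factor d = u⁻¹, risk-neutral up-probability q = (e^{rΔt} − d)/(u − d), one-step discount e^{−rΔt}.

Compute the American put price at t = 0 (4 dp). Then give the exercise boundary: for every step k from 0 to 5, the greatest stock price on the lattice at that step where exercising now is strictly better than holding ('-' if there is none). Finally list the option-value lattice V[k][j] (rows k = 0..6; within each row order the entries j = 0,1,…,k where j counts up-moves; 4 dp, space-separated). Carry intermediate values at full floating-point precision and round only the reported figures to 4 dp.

price = 24.2708
boundary = - 120.6674 107.4743 120.6674 107.4743 120.6674
tree:
24.2708
36.1926 14.3859
49.3857 23.2967 6.8990
61.1363 36.1926 12.5265 2.1134
71.6022 49.3857 21.9131 4.5708 0.0000
80.9238 61.1363 36.1926 9.8855 0.0000 0.0000
89.2262 71.6022 49.3857 21.3800 0.0000 0.0000 0.0000

Δt=0.17100, u=1.12276, d=0.89067, q=0.53118, disc=e^(-rΔt)=0.98624
k=6 terminal: V=max(K-S,0) → 89.2262 71.6022 49.3857 21.3800 0.0000 0.0000 0.0000
k=5: j=0 S=75.9362 intr=80.9238 cont=78.7661 V=80.9238[EX]; j=1 S=95.7237 intr=61.1363 cont=58.9786 V=61.1363[EX]; j=2 S=120.6674 intr=36.1926 cont=34.0349 V=36.1926[EX]; j=3 S=152.1109 intr=4.7491 cont=9.8855 V=9.8855[hold]; j=4 S=191.7480 intr=0.0000 cont=0.0000 V=0.0000[hold]; j=5 S=241.7137 intr=0.0000 cont=0.0000 V=0.0000[hold]  S*(5)=120.6674
k=4: j=0 S=85.2578 intr=71.6022 cont=69.4445 V=71.6022[EX]; j=1 S=107.4743 intr=49.3857 cont=47.2280 V=49.3857[EX]; j=2 S=135.4800 intr=21.3800 cont=21.9131 V=21.9131[hold]; j=3 S=170.7834 intr=0.0000 cont=4.5708 V=4.5708[hold]; j=4 S=215.2861 intr=0.0000 cont=0.0000 V=0.0000[hold]  S*(4)=107.4743
k=3: j=0 S=95.7237 intr=61.1363 cont=58.9786 V=61.1363[EX]; j=1 S=120.6674 intr=36.1926 cont=34.3142 V=36.1926[EX]; j=2 S=152.1109 intr=4.7491 cont=12.5265 V=12.5265[hold]; j=3 S=191.7480 intr=0.0000 cont=2.1134 V=2.1134[hold]  S*(3)=120.6674
k=2: j=0 S=107.4743 intr=49.3857 cont=47.2280 V=49.3857[EX]; j=1 S=135.4800 intr=21.3800 cont=23.2967 V=23.2967[hold]; j=2 S=170.7834 intr=0.0000 cont=6.8990 V=6.8990[hold]  S*(2)=107.4743
k=1: j=0 S=120.6674 intr=36.1926 cont=35.0390 V=36.1926[EX]; j=1 S=152.1109 intr=4.7491 cont=14.3859 V=14.3859[hold]  S*(1)=120.6674
k=0: j=0 S=135.4800 intr=21.3800 cont=24.2708 V=24.2708[hold]  S*(0)=-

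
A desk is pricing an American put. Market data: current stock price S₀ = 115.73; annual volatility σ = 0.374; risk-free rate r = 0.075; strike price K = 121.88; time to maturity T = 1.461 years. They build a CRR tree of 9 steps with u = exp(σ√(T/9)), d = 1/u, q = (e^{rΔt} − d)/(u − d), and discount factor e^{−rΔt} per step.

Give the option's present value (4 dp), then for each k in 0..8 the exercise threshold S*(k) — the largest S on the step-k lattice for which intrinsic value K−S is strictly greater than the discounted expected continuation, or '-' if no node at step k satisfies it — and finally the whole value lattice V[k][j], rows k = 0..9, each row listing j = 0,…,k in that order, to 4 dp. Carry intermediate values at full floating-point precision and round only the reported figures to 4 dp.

params: Δt=0.16233 u=1.16263 d=0.86012 q=0.50289 e^(-rΔt)=0.98790
t_9 payoffs: 92.0630 81.5760 67.4004 48.2392 22.3387 0.0000 0.0000 0.0000 0.0000 0.0000
t_8: node(8,0) S=34.6662 payoff=87.2138 vs cont=85.7389 → 87.2138 [stop]  node(8,1) S=46.8588 payoff=75.0212 vs cont=73.5463 → 75.0212 [stop]  node(8,2) S=63.3397 payoff=58.5403 vs cont=57.0654 → 58.5403 [stop]  node(8,3) S=85.6172 payoff=36.2628 vs cont=34.7879 → 36.2628 [stop]  node(8,4) S=115.7300 payoff=6.1500 vs cont=10.9704 → 10.9704 [wait]  node(8,5) S=156.4339 payoff=0.0000 vs cont=0.0000 → 0.0000 [wait]  node(8,6) S=211.4540 payoff=0.0000 vs cont=0.0000 → 0.0000 [wait]  node(8,7) S=285.8254 payoff=0.0000 vs cont=0.0000 → 0.0000 [wait]  node(8,8) S=386.3544 payoff=0.0000 vs cont=0.0000 → 0.0000 [wait]  ⇒ S*(8)=85.6172
t_7: node(7,0) S=40.3040 payoff=81.5760 vs cont=80.1011 → 81.5760 [stop]  node(7,1) S=54.4796 payoff=67.4004 vs cont=65.9256 → 67.4004 [stop]  node(7,2) S=73.6408 payoff=48.2392 vs cont=46.7643 → 48.2392 [stop]  node(7,3) S=99.5413 payoff=22.3387 vs cont=23.2586 → 23.2586 [wait]  node(7,4) S=134.5515 payoff=0.0000 vs cont=5.3875 → 5.3875 [wait]  node(7,5) S=181.8752 payoff=0.0000 vs cont=0.0000 → 0.0000 [wait]  node(7,6) S=245.8433 payoff=0.0000 vs cont=0.0000 → 0.0000 [wait]  node(7,7) S=332.3099 payoff=0.0000 vs cont=0.0000 → 0.0000 [wait]  ⇒ S*(7)=73.6408
t_6: node(6,0) S=46.8588 payoff=75.0212 vs cont=73.5463 → 75.0212 [stop]  node(6,1) S=63.3397 payoff=58.5403 vs cont=57.0654 → 58.5403 [stop]  node(6,2) S=85.6172 payoff=36.2628 vs cont=35.2449 → 36.2628 [stop]  node(6,3) S=115.7300 payoff=6.1500 vs cont=14.0986 → 14.0986 [wait]  node(6,4) S=156.4339 payoff=0.0000 vs cont=2.6457 → 2.6457 [wait]  node(6,5) S=211.4540 payoff=0.0000 vs cont=0.0000 → 0.0000 [wait]  node(6,6) S=285.8254 payoff=0.0000 vs cont=0.0000 → 0.0000 [wait]  ⇒ S*(6)=85.6172
t_5: node(5,0) S=54.4796 payoff=67.4004 vs cont=65.9256 → 67.4004 [stop]  node(5,1) S=73.6408 payoff=48.2392 vs cont=46.7643 → 48.2392 [stop]  node(5,2) S=99.5413 payoff=22.3387 vs cont=24.8127 → 24.8127 [wait]  node(5,3) S=134.5515 payoff=0.0000 vs cont=8.2382 → 8.2382 [wait]  node(5,4) S=181.8752 payoff=0.0000 vs cont=1.2993 → 1.2993 [wait]  node(5,5) S=245.8433 payoff=0.0000 vs cont=0.0000 → 0.0000 [wait]  ⇒ S*(5)=73.6408
t_4: node(4,0) S=63.3397 payoff=58.5403 vs cont=57.0654 → 58.5403 [stop]  node(4,1) S=85.6172 payoff=36.2628 vs cont=36.0170 → 36.2628 [stop]  node(4,2) S=115.7300 payoff=6.1500 vs cont=16.2781 → 16.2781 [wait]  node(4,3) S=156.4339 payoff=0.0000 vs cont=4.6912 → 4.6912 [wait]  node(4,4) S=211.4540 payoff=0.0000 vs cont=0.6381 → 0.6381 [wait]  ⇒ S*(4)=85.6172
t_3: node(3,0) S=73.6408 payoff=48.2392 vs cont=46.7643 → 48.2392 [stop]  node(3,1) S=99.5413 payoff=22.3387 vs cont=25.8955 → 25.8955 [wait]  node(3,2) S=134.5515 payoff=0.0000 vs cont=10.3247 → 10.3247 [wait]  node(3,3) S=181.8752 payoff=0.0000 vs cont=2.6208 → 2.6208 [wait]  ⇒ S*(3)=73.6408
t_2: node(2,0) S=85.6172 payoff=36.2628 vs cont=36.5550 → 36.5550 [wait]  node(2,1) S=115.7300 payoff=6.1500 vs cont=17.8465 → 17.8465 [wait]  node(2,2) S=156.4339 payoff=0.0000 vs cont=6.3724 → 6.3724 [wait]  ⇒ S*(2)=-
t_1: node(1,0) S=99.5413 payoff=22.3387 vs cont=26.8181 → 26.8181 [wait]  node(1,1) S=134.5515 payoff=0.0000 vs cont=11.9301 → 11.9301 [wait]  ⇒ S*(1)=-
t_0: node(0,0) S=115.7300 payoff=6.1500 vs cont=19.0971 → 19.0971 [wait]  ⇒ S*(0)=-

price = 19.0971
boundary = - - - 73.6408 85.6172 73.6408 85.6172 73.6408 85.6172
tree:
19.0971
26.8181 11.9301
36.5550 17.8465 6.3724
48.2392 25.8955 10.3247 2.6208
58.5403 36.2628 16.2781 4.6912 0.6381
67.4004 48.2392 24.8127 8.2382 1.2993 0.0000
75.0212 58.5403 36.2628 14.0986 2.6457 0.0000 0.0000
81.5760 67.4004 48.2392 23.2586 5.3875 0.0000 0.0000 0.0000
87.2138 75.0212 58.5403 36.2628 10.9704 0.0000 0.0000 0.0000 0.0000
92.0630 81.5760 67.4004 48.2392 22.3387 0.0000 0.0000 0.0000 0.0000 0.0000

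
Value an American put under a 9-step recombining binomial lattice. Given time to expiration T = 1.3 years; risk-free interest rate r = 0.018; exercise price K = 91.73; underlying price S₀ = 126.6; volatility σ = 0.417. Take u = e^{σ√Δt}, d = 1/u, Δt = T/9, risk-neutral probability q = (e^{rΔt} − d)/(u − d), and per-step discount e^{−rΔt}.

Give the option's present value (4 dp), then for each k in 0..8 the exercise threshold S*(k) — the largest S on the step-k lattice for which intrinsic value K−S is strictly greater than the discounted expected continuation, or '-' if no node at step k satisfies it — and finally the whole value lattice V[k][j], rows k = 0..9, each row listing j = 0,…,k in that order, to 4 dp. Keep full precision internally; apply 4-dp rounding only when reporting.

Δt=0.14444, u=1.17173, d=0.85344, q=0.46864, disc=e^(-rΔt)=0.99740
k=9 terminal: V=max(K-S,0) → 61.3230 49.9824 34.4122 13.0350 0.0000 0.0000 0.0000 0.0000 0.0000 0.0000
k=8: j=0 S=35.6289 intr=56.1011 cont=55.8629 V=56.1011[EX]; j=1 S=48.9171 intr=42.8129 cont=42.5748 V=42.8129[EX]; j=2 S=67.1612 intr=24.5688 cont=24.3307 V=24.5688[EX]; j=3 S=92.2096 intr=0.0000 cont=6.9083 V=6.9083[hold]; j=4 S=126.6000 intr=0.0000 cont=0.0000 V=0.0000[hold]; j=5 S=173.8167 intr=0.0000 cont=0.0000 V=0.0000[hold]; j=6 S=238.6433 intr=0.0000 cont=0.0000 V=0.0000[hold]; j=7 S=327.6477 intr=0.0000 cont=0.0000 V=0.0000[hold]; j=8 S=449.8470 intr=0.0000 cont=0.0000 V=0.0000[hold]  S*(8)=67.1612
k=7: j=0 S=41.7476 intr=49.9824 cont=49.7442 V=49.9824[EX]; j=1 S=57.3178 intr=34.4122 cont=34.1740 V=34.4122[EX]; j=2 S=78.6950 intr=13.0350 cont=16.2501 V=16.2501[hold]; j=3 S=108.0450 intr=0.0000 cont=3.6613 V=3.6613[hold]; j=4 S=148.3415 intr=0.0000 cont=0.0000 V=0.0000[hold]; j=5 S=203.6669 intr=0.0000 cont=0.0000 V=0.0000[hold]; j=6 S=279.6264 intr=0.0000 cont=0.0000 V=0.0000[hold]; j=7 S=383.9158 intr=0.0000 cont=0.0000 V=0.0000[hold]  S*(7)=57.3178
k=6: j=0 S=48.9171 intr=42.8129 cont=42.5748 V=42.8129[EX]; j=1 S=67.1612 intr=24.5688 cont=25.8335 V=25.8335[hold]; j=2 S=92.2096 intr=0.0000 cont=10.3236 V=10.3236[hold]; j=3 S=126.6000 intr=0.0000 cont=1.9404 V=1.9404[hold]; j=4 S=173.8167 intr=0.0000 cont=0.0000 V=0.0000[hold]; j=5 S=238.6433 intr=0.0000 cont=0.0000 V=0.0000[hold]; j=6 S=327.6477 intr=0.0000 cont=0.0000 V=0.0000[hold]  S*(6)=48.9171
k=5: j=0 S=57.3178 intr=34.4122 cont=34.7652 V=34.7652[hold]; j=1 S=78.6950 intr=13.0350 cont=18.5167 V=18.5167[hold]; j=2 S=108.0450 intr=0.0000 cont=6.3783 V=6.3783[hold]; j=3 S=148.3415 intr=0.0000 cont=1.0284 V=1.0284[hold]; j=4 S=203.6669 intr=0.0000 cont=0.0000 V=0.0000[hold]; j=5 S=279.6264 intr=0.0000 cont=0.0000 V=0.0000[hold]  S*(5)=-
k=4: j=0 S=67.1612 intr=24.5688 cont=27.0800 V=27.0800[hold]; j=1 S=92.2096 intr=0.0000 cont=12.7948 V=12.7948[hold]; j=2 S=126.6000 intr=0.0000 cont=3.8610 V=3.8610[hold]; j=3 S=173.8167 intr=0.0000 cont=0.5450 V=0.5450[hold]; j=4 S=238.6433 intr=0.0000 cont=0.0000 V=0.0000[hold]  S*(4)=-
k=3: j=0 S=78.6950 intr=13.0350 cont=20.3324 V=20.3324[hold]; j=1 S=108.0450 intr=0.0000 cont=8.5857 V=8.5857[hold]; j=2 S=148.3415 intr=0.0000 cont=2.3010 V=2.3010[hold]; j=3 S=203.6669 intr=0.0000 cont=0.2888 V=0.2888[hold]  S*(3)=-
k=2: j=0 S=92.2096 intr=0.0000 cont=14.7889 V=14.7889[hold]; j=1 S=126.6000 intr=0.0000 cont=5.6258 V=5.6258[hold]; j=2 S=173.8167 intr=0.0000 cont=1.3545 V=1.3545[hold]  S*(2)=-
k=1: j=0 S=108.0450 intr=0.0000 cont=10.4675 V=10.4675[hold]; j=1 S=148.3415 intr=0.0000 cont=3.6147 V=3.6147[hold]  S*(1)=-
k=0: j=0 S=126.6000 intr=0.0000 cont=7.2371 V=7.2371[hold]  S*(0)=-

price = 7.2371
boundary = - - - - - - 48.9171 57.3178 67.1612
tree:
7.2371
10.4675 3.6147
14.7889 5.6258 1.3545
20.3324 8.5857 2.3010 0.2888
27.0800 12.7948 3.8610 0.5450 0.0000
34.7652 18.5167 6.3783 1.0284 0.0000 0.0000
42.8129 25.8335 10.3236 1.9404 0.0000 0.0000 0.0000
49.9824 34.4122 16.2501 3.6613 0.0000 0.0000 0.0000 0.0000
56.1011 42.8129 24.5688 6.9083 0.0000 0.0000 0.0000 0.0000 0.0000
61.3230 49.9824 34.4122 13.0350 0.0000 0.0000 0.0000 0.0000 0.0000 0.0000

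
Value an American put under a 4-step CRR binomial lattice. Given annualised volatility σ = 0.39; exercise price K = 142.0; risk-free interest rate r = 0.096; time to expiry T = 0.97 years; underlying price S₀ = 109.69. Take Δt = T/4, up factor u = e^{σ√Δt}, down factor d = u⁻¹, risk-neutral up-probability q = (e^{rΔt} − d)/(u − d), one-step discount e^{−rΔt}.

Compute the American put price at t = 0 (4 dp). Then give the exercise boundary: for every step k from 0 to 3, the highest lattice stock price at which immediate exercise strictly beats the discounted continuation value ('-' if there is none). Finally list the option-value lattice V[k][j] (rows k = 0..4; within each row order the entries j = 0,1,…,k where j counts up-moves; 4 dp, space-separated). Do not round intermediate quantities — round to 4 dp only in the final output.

Δt=0.24250, u=1.21173, d=0.82526, q=0.51308, disc=e^(-rΔt)=0.97699
k=4 terminal: V=max(K-S,0) → 91.1212 67.2946 32.3100 0.0000 0.0000
k=3: j=0 S=61.6517 intr=80.3483 cont=77.0808 V=80.3483[EX]; j=1 S=90.5231 intr=51.4769 cont=48.2093 V=51.4769[EX]; j=2 S=132.9151 intr=9.0849 cont=15.3704 V=15.3704[hold]; j=3 S=195.1593 intr=0.0000 cont=0.0000 V=0.0000[hold]  S*(3)=90.5231
k=2: j=0 S=74.7054 intr=67.2946 cont=64.0270 V=67.2946[EX]; j=1 S=109.6900 intr=32.3100 cont=32.1932 V=32.3100[EX]; j=2 S=161.0579 intr=0.0000 cont=7.3120 V=7.3120[hold]  S*(2)=109.6900
k=1: j=0 S=90.5231 intr=51.4769 cont=48.2093 V=51.4769[EX]; j=1 S=132.9151 intr=9.0849 cont=19.0357 V=19.0357[hold]  S*(1)=90.5231
k=0: j=0 S=109.6900 intr=32.3100 cont=34.0305 V=34.0305[hold]  S*(0)=-

price = 34.0305
boundary = - 90.5231 109.6900 90.5231
tree:
34.0305
51.4769 19.0357
67.2946 32.3100 7.3120
80.3483 51.4769 15.3704 0.0000
91.1212 67.2946 32.3100 0.0000 0.0000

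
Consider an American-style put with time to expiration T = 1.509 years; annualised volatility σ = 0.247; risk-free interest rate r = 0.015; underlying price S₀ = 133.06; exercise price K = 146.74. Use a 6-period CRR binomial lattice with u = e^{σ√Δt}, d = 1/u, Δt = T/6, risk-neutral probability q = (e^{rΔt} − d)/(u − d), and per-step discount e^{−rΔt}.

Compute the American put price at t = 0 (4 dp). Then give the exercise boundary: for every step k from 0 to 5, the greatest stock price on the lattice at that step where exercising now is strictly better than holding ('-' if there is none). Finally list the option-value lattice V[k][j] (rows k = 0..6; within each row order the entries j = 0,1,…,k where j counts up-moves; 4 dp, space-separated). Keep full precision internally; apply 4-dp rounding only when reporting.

Δt=0.25150, u=1.13187, d=0.88349, q=0.48429, disc=e^(-rΔt)=0.99623
k=6 terminal: V=max(K-S,0) → 83.4593 65.6694 42.8783 13.6800 0.0000 0.0000 0.0000
k=5: j=0 S=71.6254 intr=75.1146 cont=74.5620 V=75.1146[EX]; j=1 S=91.7613 intr=54.9787 cont=54.4262 V=54.9787[EX]; j=2 S=117.5578 intr=29.1822 cont=28.6297 V=29.1822[EX]; j=3 S=150.6064 intr=0.0000 cont=7.0284 V=7.0284[hold]; j=4 S=192.9459 intr=0.0000 cont=0.0000 V=0.0000[hold]; j=5 S=247.1882 intr=0.0000 cont=0.0000 V=0.0000[hold]  S*(5)=117.5578
k=4: j=0 S=81.0706 intr=65.6694 cont=65.1169 V=65.6694[EX]; j=1 S=103.8617 intr=42.8783 cont=42.3258 V=42.8783[EX]; j=2 S=133.0600 intr=13.6800 cont=18.3838 V=18.3838[hold]; j=3 S=170.4667 intr=0.0000 cont=3.6109 V=3.6109[hold]; j=4 S=218.3895 intr=0.0000 cont=0.0000 V=0.0000[hold]  S*(4)=103.8617
k=3: j=0 S=91.7613 intr=54.9787 cont=54.4262 V=54.9787[EX]; j=1 S=117.5578 intr=29.1822 cont=30.8991 V=30.8991[hold]; j=2 S=150.6064 intr=0.0000 cont=11.1872 V=11.1872[hold]; j=3 S=192.9459 intr=0.0000 cont=1.8552 V=1.8552[hold]  S*(3)=91.7613
k=2: j=0 S=103.8617 intr=42.8783 cont=43.1541 V=43.1541[hold]; j=1 S=133.0600 intr=13.6800 cont=21.2724 V=21.2724[hold]; j=2 S=170.4667 intr=0.0000 cont=6.6427 V=6.6427[hold]  S*(2)=-
k=1: j=0 S=117.5578 intr=29.1822 cont=32.4345 V=32.4345[hold]; j=1 S=150.6064 intr=0.0000 cont=14.1340 V=14.1340[hold]  S*(1)=-
k=0: j=0 S=133.0600 intr=13.6800 cont=23.4830 V=23.4830[hold]  S*(0)=-

price = 23.4830
boundary = - - - 91.7613 103.8617 117.5578
tree:
23.4830
32.4345 14.1340
43.1541 21.2724 6.6427
54.9787 30.8991 11.1872 1.8552
65.6694 42.8783 18.3838 3.6109 0.0000
75.1146 54.9787 29.1822 7.0284 0.0000 0.0000
83.4593 65.6694 42.8783 13.6800 0.0000 0.0000 0.0000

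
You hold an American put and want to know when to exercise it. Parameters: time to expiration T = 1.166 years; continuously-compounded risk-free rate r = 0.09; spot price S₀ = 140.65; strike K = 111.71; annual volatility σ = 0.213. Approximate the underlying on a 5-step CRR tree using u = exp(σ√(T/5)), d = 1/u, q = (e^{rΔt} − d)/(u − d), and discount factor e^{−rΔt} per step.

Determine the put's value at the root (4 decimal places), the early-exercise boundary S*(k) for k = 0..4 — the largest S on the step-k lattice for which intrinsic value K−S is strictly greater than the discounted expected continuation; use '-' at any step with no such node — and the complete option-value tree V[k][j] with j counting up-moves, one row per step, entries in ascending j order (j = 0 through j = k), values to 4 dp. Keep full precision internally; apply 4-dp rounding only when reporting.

price = 1.1016
boundary = - - - - 93.2083
tree:
1.1016
2.3239 0.2469
4.7993 0.5963 0.0000
9.6261 1.4403 0.0000 0.0000
18.5017 3.4791 0.0000 0.0000 0.0000
27.6124 8.4039 0.0000 0.0000 0.0000 0.0000

Δt=0.23320, u=1.10834, d=0.90225, q=0.57723, disc=e^(-rΔt)=0.97923
k=5 terminal: V=max(K-S,0) → 27.6124 8.4039 0.0000 0.0000 0.0000 0.0000
k=4: j=0 S=93.2083 intr=18.5017 cont=16.1815 V=18.5017[EX]; j=1 S=114.4978 intr=0.0000 cont=3.4791 V=3.4791[hold]; j=2 S=140.6500 intr=0.0000 cont=0.0000 V=0.0000[hold]; j=3 S=172.7755 intr=0.0000 cont=0.0000 V=0.0000[hold]; j=4 S=212.2388 intr=0.0000 cont=0.0000 V=0.0000[hold]  S*(4)=93.2083
k=3: j=0 S=103.3061 intr=8.4039 cont=9.6261 V=9.6261[hold]; j=1 S=126.9020 intr=0.0000 cont=1.4403 V=1.4403[hold]; j=2 S=155.8874 intr=0.0000 cont=0.0000 V=0.0000[hold]; j=3 S=191.4933 intr=0.0000 cont=0.0000 V=0.0000[hold]  S*(3)=-
k=2: j=0 S=114.4978 intr=0.0000 cont=4.7993 V=4.7993[hold]; j=1 S=140.6500 intr=0.0000 cont=0.5963 V=0.5963[hold]; j=2 S=172.7755 intr=0.0000 cont=0.0000 V=0.0000[hold]  S*(2)=-
k=1: j=0 S=126.9020 intr=0.0000 cont=2.3239 V=2.3239[hold]; j=1 S=155.8874 intr=0.0000 cont=0.2469 V=0.2469[hold]  S*(1)=-
k=0: j=0 S=140.6500 intr=0.0000 cont=1.1016 V=1.1016[hold]  S*(0)=-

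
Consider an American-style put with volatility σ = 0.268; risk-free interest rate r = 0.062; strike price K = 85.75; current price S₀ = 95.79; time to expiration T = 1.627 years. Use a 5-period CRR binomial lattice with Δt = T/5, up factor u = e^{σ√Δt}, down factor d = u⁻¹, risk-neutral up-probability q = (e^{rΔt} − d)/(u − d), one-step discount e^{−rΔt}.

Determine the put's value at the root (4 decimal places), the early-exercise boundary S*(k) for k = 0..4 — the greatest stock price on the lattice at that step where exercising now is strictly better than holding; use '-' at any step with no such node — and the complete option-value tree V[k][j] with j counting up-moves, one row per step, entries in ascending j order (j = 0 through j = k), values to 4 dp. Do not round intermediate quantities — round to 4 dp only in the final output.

price = 5.3845
boundary = - - - 60.5534 70.5558
tree:
5.3845
9.3567 2.0448
15.7244 4.0311 0.3498
25.1966 7.8719 0.7566 0.0000
33.7810 15.1942 1.6365 0.0000 0.0000
41.1484 25.1966 3.5397 0.0000 0.0000 0.0000

params: Δt=0.32540 u=1.16518 d=0.85823 q=0.52825 e^(-rΔt)=0.98003
t_5 payoffs: 41.1484 25.1966 3.5397 0.0000 0.0000 0.0000
t_4: node(4,0) S=51.9690 payoff=33.7810 vs cont=32.0683 → 33.7810 [stop]  node(4,1) S=70.5558 payoff=15.1942 vs cont=13.4816 → 15.1942 [stop]  node(4,2) S=95.7900 payoff=0.0000 vs cont=1.6365 → 1.6365 [wait]  node(4,3) S=130.0493 payoff=0.0000 vs cont=0.0000 → 0.0000 [wait]  node(4,4) S=176.5613 payoff=0.0000 vs cont=0.0000 → 0.0000 [wait]  ⇒ S*(4)=70.5558
t_3: node(3,0) S=60.5534 payoff=25.1966 vs cont=23.4839 → 25.1966 [stop]  node(3,1) S=82.2103 payoff=3.5397 vs cont=7.8719 → 7.8719 [wait]  node(3,2) S=111.6128 payoff=0.0000 vs cont=0.7566 → 0.7566 [wait]  node(3,3) S=151.5311 payoff=0.0000 vs cont=0.0000 → 0.0000 [wait]  ⇒ S*(3)=60.5534
t_2: node(2,0) S=70.5558 payoff=15.1942 vs cont=15.7244 → 15.7244 [wait]  node(2,1) S=95.7900 payoff=0.0000 vs cont=4.0311 → 4.0311 [wait]  node(2,2) S=130.0493 payoff=0.0000 vs cont=0.3498 → 0.3498 [wait]  ⇒ S*(2)=-
t_1: node(1,0) S=82.2103 payoff=3.5397 vs cont=9.3567 → 9.3567 [wait]  node(1,1) S=111.6128 payoff=0.0000 vs cont=2.0448 → 2.0448 [wait]  ⇒ S*(1)=-
t_0: node(0,0) S=95.7900 payoff=0.0000 vs cont=5.3845 → 5.3845 [wait]  ⇒ S*(0)=-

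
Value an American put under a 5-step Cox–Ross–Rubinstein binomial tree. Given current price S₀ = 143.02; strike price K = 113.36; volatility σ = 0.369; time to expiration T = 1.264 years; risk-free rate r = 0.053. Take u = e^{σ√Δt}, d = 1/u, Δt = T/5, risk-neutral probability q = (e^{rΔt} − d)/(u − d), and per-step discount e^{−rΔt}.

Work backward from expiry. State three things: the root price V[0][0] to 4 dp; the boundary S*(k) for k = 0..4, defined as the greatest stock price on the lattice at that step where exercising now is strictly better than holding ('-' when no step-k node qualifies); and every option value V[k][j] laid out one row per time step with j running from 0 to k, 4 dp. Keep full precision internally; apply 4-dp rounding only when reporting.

price = 6.9229
boundary = - - - 81.9733 68.0922
tree:
6.9229
11.8200 2.0142
19.6408 4.0019 0.0000
31.3867 7.9511 0.0000 0.0000
45.2678 15.7975 0.0000 0.0000 0.0000
56.7983 31.3867 0.0000 0.0000 0.0000 0.0000

Δt=0.25280, u=1.20386, d=0.83066, q=0.48989, disc=e^(-rΔt)=0.98669
k=5 terminal: V=max(K-S,0) → 56.7983 31.3867 0.0000 0.0000 0.0000 0.0000
k=4: j=0 S=68.0922 intr=45.2678 cont=43.7591 V=45.2678[EX]; j=1 S=98.6841 intr=14.6759 cont=15.7975 V=15.7975[hold]; j=2 S=143.0200 intr=0.0000 cont=0.0000 V=0.0000[hold]; j=3 S=207.2747 intr=0.0000 cont=0.0000 V=0.0000[hold]; j=4 S=300.3973 intr=0.0000 cont=0.0000 V=0.0000[hold]  S*(4)=68.0922
k=3: j=0 S=81.9733 intr=31.3867 cont=30.4201 V=31.3867[EX]; j=1 S=118.8015 intr=0.0000 cont=7.9511 V=7.9511[hold]; j=2 S=172.1756 intr=0.0000 cont=0.0000 V=0.0000[hold]; j=3 S=249.5291 intr=0.0000 cont=0.0000 V=0.0000[hold]  S*(3)=81.9733
k=2: j=0 S=98.6841 intr=14.6759 cont=19.6408 V=19.6408[hold]; j=1 S=143.0200 intr=0.0000 cont=4.0019 V=4.0019[hold]; j=2 S=207.2747 intr=0.0000 cont=0.0000 V=0.0000[hold]  S*(2)=-
k=1: j=0 S=118.8015 intr=0.0000 cont=11.8200 V=11.8200[hold]; j=1 S=172.1756 intr=0.0000 cont=2.0142 V=2.0142[hold]  S*(1)=-
k=0: j=0 S=143.0200 intr=0.0000 cont=6.9229 V=6.9229[hold]  S*(0)=-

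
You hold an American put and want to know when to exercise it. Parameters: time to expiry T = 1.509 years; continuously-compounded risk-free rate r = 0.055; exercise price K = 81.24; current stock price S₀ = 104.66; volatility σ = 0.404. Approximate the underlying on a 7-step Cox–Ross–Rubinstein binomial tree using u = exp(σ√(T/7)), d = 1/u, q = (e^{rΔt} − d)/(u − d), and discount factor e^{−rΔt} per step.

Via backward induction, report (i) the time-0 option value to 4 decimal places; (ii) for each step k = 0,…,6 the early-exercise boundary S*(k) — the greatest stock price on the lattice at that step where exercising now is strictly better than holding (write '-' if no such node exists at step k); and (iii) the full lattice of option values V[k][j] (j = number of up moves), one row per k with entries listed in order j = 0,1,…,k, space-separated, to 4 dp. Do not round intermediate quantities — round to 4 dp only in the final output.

Δt=0.21557  u=1.20632  d=0.82897  q=0.48485  discount=0.98821
step 7 (expiry): payoffs max(K−S,0) = 53.0861 40.2701 21.6201 0.0000 0.0000 0.0000 0.0000 0.0000
step 6: (k=6,j=0): S=33.9627, (K−S)⁺=47.2773, hold=46.3198 ⇒ V=47.2773 exercise | (k=6,j=1): S=49.4229, (K−S)⁺=31.8171, hold=30.8596 ⇒ V=31.8171 exercise | (k=6,j=2): S=71.9208, (K−S)⁺=9.3192, hold=11.0063 ⇒ V=11.0063 continue | (k=6,j=3): S=104.6600, (K−S)⁺=0.0000, hold=0.0000 ⇒ V=0.0000 continue | (k=6,j=4): S=152.3025, (K−S)⁺=0.0000, hold=0.0000 ⇒ V=0.0000 continue | (k=6,j=5): S=221.6325, (K−S)⁺=0.0000, hold=0.0000 ⇒ V=0.0000 continue | (k=6,j=6): S=322.5223, (K−S)⁺=0.0000, hold=0.0000 ⇒ V=0.0000 continue  boundary S*=49.4229
step 5: (k=5,j=0): S=40.9699, (K−S)⁺=40.2701, hold=39.3126 ⇒ V=40.2701 exercise | (k=5,j=1): S=59.6199, (K−S)⁺=21.6201, hold=21.4709 ⇒ V=21.6201 exercise | (k=5,j=2): S=86.7596, (K−S)⁺=0.0000, hold=5.6031 ⇒ V=5.6031 continue | (k=5,j=3): S=126.2536, (K−S)⁺=0.0000, hold=0.0000 ⇒ V=0.0000 continue | (k=5,j=4): S=183.7258, (K−S)⁺=0.0000, hold=0.0000 ⇒ V=0.0000 continue | (k=5,j=5): S=267.3601, (K−S)⁺=0.0000, hold=0.0000 ⇒ V=0.0000 continue  boundary S*=59.6199
step 4: (k=4,j=0): S=49.4229, (K−S)⁺=31.8171, hold=30.8596 ⇒ V=31.8171 exercise | (k=4,j=1): S=71.9208, (K−S)⁺=9.3192, hold=13.6910 ⇒ V=13.6910 continue | (k=4,j=2): S=104.6600, (K−S)⁺=0.0000, hold=2.8524 ⇒ V=2.8524 continue | (k=4,j=3): S=152.3025, (K−S)⁺=0.0000, hold=0.0000 ⇒ V=0.0000 continue | (k=4,j=4): S=221.6325, (K−S)⁺=0.0000, hold=0.0000 ⇒ V=0.0000 continue  boundary S*=49.4229
step 3: (k=3,j=0): S=59.6199, (K−S)⁺=21.6201, hold=22.7572 ⇒ V=22.7572 continue | (k=3,j=1): S=86.7596, (K−S)⁺=0.0000, hold=8.3365 ⇒ V=8.3365 continue | (k=3,j=2): S=126.2536, (K−S)⁺=0.0000, hold=1.4521 ⇒ V=1.4521 continue | (k=3,j=3): S=183.7258, (K−S)⁺=0.0000, hold=0.0000 ⇒ V=0.0000 continue  boundary S*=-
step 2: (k=2,j=0): S=71.9208, (K−S)⁺=9.3192, hold=15.5795 ⇒ V=15.5795 continue | (k=2,j=1): S=104.6600, (K−S)⁺=0.0000, hold=4.9397 ⇒ V=4.9397 continue | (k=2,j=2): S=152.3025, (K−S)⁺=0.0000, hold=0.7392 ⇒ V=0.7392 continue  boundary S*=-
step 1: (k=1,j=0): S=86.7596, (K−S)⁺=0.0000, hold=10.2980 ⇒ V=10.2980 continue | (k=1,j=1): S=126.2536, (K−S)⁺=0.0000, hold=2.8689 ⇒ V=2.8689 continue  boundary S*=-
step 0: (k=0,j=0): S=104.6600, (K−S)⁺=0.0000, hold=6.6170 ⇒ V=6.6170 continue  boundary S*=-

price = 6.6170
boundary = - - - - 49.4229 59.6199 49.4229
tree:
6.6170
10.2980 2.8689
15.5795 4.9397 0.7392
22.7572 8.3365 1.4521 0.0000
31.8171 13.6910 2.8524 0.0000 0.0000
40.2701 21.6201 5.6031 0.0000 0.0000 0.0000
47.2773 31.8171 11.0063 0.0000 0.0000 0.0000 0.0000
53.0861 40.2701 21.6201 0.0000 0.0000 0.0000 0.0000 0.0000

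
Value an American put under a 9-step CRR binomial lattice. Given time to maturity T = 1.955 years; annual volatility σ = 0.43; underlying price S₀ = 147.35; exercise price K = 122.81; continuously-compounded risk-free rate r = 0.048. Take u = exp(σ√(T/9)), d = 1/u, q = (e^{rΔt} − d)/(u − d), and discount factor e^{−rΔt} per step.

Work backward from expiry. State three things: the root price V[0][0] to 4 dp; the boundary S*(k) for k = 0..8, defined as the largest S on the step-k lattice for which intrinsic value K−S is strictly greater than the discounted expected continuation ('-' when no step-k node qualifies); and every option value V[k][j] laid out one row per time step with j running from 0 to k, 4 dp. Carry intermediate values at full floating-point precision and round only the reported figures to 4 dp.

Δt=0.21722  u=1.22190  d=0.81839  q=0.47604  discount=0.98963
step 9 (expiry): payoffs max(K−S,0) = 98.5430 86.5782 68.7141 42.0421 2.2195 0.0000 0.0000 0.0000 0.0000 0.0000
step 8: (k=8,j=0): S=29.6519, (K−S)⁺=93.1581, hold=91.8843 ⇒ V=93.1581 exercise | (k=8,j=1): S=44.2718, (K−S)⁺=78.5382, hold=77.2644 ⇒ V=78.5382 exercise | (k=8,j=2): S=66.1000, (K−S)⁺=56.7100, hold=55.4362 ⇒ V=56.7100 exercise | (k=8,j=3): S=98.6906, (K−S)⁺=24.1194, hold=22.8456 ⇒ V=24.1194 exercise | (k=8,j=4): S=147.3500, (K−S)⁺=0.0000, hold=1.1509 ⇒ V=1.1509 continue | (k=8,j=5): S=220.0009, (K−S)⁺=0.0000, hold=0.0000 ⇒ V=0.0000 continue | (k=8,j=6): S=328.4724, (K−S)⁺=0.0000, hold=0.0000 ⇒ V=0.0000 continue | (k=8,j=7): S=490.4258, (K−S)⁺=0.0000, hold=0.0000 ⇒ V=0.0000 continue | (k=8,j=8): S=732.2303, (K−S)⁺=0.0000, hold=0.0000 ⇒ V=0.0000 continue  boundary S*=98.6906
step 7: (k=7,j=0): S=36.2318, (K−S)⁺=86.5782, hold=85.3044 ⇒ V=86.5782 exercise | (k=7,j=1): S=54.0959, (K−S)⁺=68.7141, hold=67.4403 ⇒ V=68.7141 exercise | (k=7,j=2): S=80.7679, (K−S)⁺=42.0421, hold=40.7683 ⇒ V=42.0421 exercise | (k=7,j=3): S=120.5905, (K−S)⁺=2.2195, hold=13.0487 ⇒ V=13.0487 continue | (k=7,j=4): S=180.0476, (K−S)⁺=0.0000, hold=0.5968 ⇒ V=0.5968 continue | (k=7,j=5): S=268.8201, (K−S)⁺=0.0000, hold=0.0000 ⇒ V=0.0000 continue | (k=7,j=6): S=401.3619, (K−S)⁺=0.0000, hold=0.0000 ⇒ V=0.0000 continue | (k=7,j=7): S=599.2534, (K−S)⁺=0.0000, hold=0.0000 ⇒ V=0.0000 continue  boundary S*=80.7679
step 6: (k=6,j=0): S=44.2718, (K−S)⁺=78.5382, hold=77.2644 ⇒ V=78.5382 exercise | (k=6,j=1): S=66.1000, (K−S)⁺=56.7100, hold=55.4362 ⇒ V=56.7100 exercise | (k=6,j=2): S=98.6906, (K−S)⁺=24.1194, hold=27.9472 ⇒ V=27.9472 continue | (k=6,j=3): S=147.3500, (K−S)⁺=0.0000, hold=7.0472 ⇒ V=7.0472 continue | (k=6,j=4): S=220.0009, (K−S)⁺=0.0000, hold=0.3094 ⇒ V=0.3094 continue | (k=6,j=5): S=328.4724, (K−S)⁺=0.0000, hold=0.0000 ⇒ V=0.0000 continue | (k=6,j=6): S=490.4258, (K−S)⁺=0.0000, hold=0.0000 ⇒ V=0.0000 continue  boundary S*=66.1000
step 5: (k=5,j=0): S=54.0959, (K−S)⁺=68.7141, hold=67.4403 ⇒ V=68.7141 exercise | (k=5,j=1): S=80.7679, (K−S)⁺=42.0421, hold=42.5716 ⇒ V=42.5716 continue | (k=5,j=2): S=120.5905, (K−S)⁺=2.2195, hold=17.8113 ⇒ V=17.8113 continue | (k=5,j=3): S=180.0476, (K−S)⁺=0.0000, hold=3.7999 ⇒ V=3.7999 continue | (k=5,j=4): S=268.8201, (K−S)⁺=0.0000, hold=0.1605 ⇒ V=0.1605 continue | (k=5,j=5): S=401.3619, (K−S)⁺=0.0000, hold=0.0000 ⇒ V=0.0000 continue  boundary S*=54.0959
step 4: (k=4,j=0): S=66.1000, (K−S)⁺=56.7100, hold=55.6856 ⇒ V=56.7100 exercise | (k=4,j=1): S=98.6906, (K−S)⁺=24.1194, hold=30.4654 ⇒ V=30.4654 continue | (k=4,j=2): S=147.3500, (K−S)⁺=0.0000, hold=11.0258 ⇒ V=11.0258 continue | (k=4,j=3): S=220.0009, (K−S)⁺=0.0000, hold=2.0460 ⇒ V=2.0460 continue | (k=4,j=4): S=328.4724, (K−S)⁺=0.0000, hold=0.0832 ⇒ V=0.0832 continue  boundary S*=66.1000
step 3: (k=3,j=0): S=80.7679, (K−S)⁺=42.0421, hold=43.7579 ⇒ V=43.7579 continue | (k=3,j=1): S=120.5905, (K−S)⁺=2.2195, hold=20.9914 ⇒ V=20.9914 continue | (k=3,j=2): S=180.0476, (K−S)⁺=0.0000, hold=6.6810 ⇒ V=6.6810 continue | (k=3,j=3): S=268.8201, (K−S)⁺=0.0000, hold=1.1001 ⇒ V=1.1001 continue  boundary S*=-
step 2: (k=2,j=0): S=98.6906, (K−S)⁺=24.1194, hold=32.5787 ⇒ V=32.5787 continue | (k=2,j=1): S=147.3500, (K−S)⁺=0.0000, hold=14.0320 ⇒ V=14.0320 continue | (k=2,j=2): S=220.0009, (K−S)⁺=0.0000, hold=3.9825 ⇒ V=3.9825 continue  boundary S*=-
step 1: (k=1,j=0): S=120.5905, (K−S)⁺=2.2195, hold=23.5034 ⇒ V=23.5034 continue | (k=1,j=1): S=180.0476, (K−S)⁺=0.0000, hold=9.1521 ⇒ V=9.1521 continue  boundary S*=-
step 0: (k=0,j=0): S=147.3500, (K−S)⁺=0.0000, hold=16.4987 ⇒ V=16.4987 continue  boundary S*=-

price = 16.4987
boundary = - - - - 66.1000 54.0959 66.1000 80.7679 98.6906
tree:
16.4987
23.5034 9.1521
32.5787 14.0320 3.9825
43.7579 20.9914 6.6810 1.1001
56.7100 30.4654 11.0258 2.0460 0.0832
68.7141 42.5716 17.8113 3.7999 0.1605 0.0000
78.5382 56.7100 27.9472 7.0472 0.3094 0.0000 0.0000
86.5782 68.7141 42.0421 13.0487 0.5968 0.0000 0.0000 0.0000
93.1581 78.5382 56.7100 24.1194 1.1509 0.0000 0.0000 0.0000 0.0000
98.5430 86.5782 68.7141 42.0421 2.2195 0.0000 0.0000 0.0000 0.0000 0.0000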